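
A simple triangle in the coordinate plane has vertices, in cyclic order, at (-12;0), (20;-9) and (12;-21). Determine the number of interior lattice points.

225

Using the shoelace formula, 2A = |[(-12)·(-9) − 20·0] + [20·(-21) − 12·(-9)] + [12·0 − (-12)·(-21)]| = 456, so the area is 228.
Along each edge there are gcd(|Δx|,|Δy|)+1 lattice points, so counting each shared vertex once the boundary has gcd(32,9) + gcd(8,12) + gcd(24,21) = 1+4+3 = 8.
Pick's theorem gives I = A − B/2 + 1 = 228 − 8/2 + 1 = 225.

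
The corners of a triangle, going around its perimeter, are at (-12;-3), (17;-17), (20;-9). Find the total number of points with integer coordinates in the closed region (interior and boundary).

Using the shoelace formula, 2A = |[(-12)·(-17) − 17·(-3)] + [17·(-9) − 20·(-17)] + [20·(-3) − (-12)·(-9)]| = 274, so the area is 137.
Along each edge there are gcd(|Δx|,|Δy|)+1 lattice points, so counting each shared vertex once the boundary has gcd(29,14) + gcd(3,8) + gcd(32,6) = 1+1+2 = 4.
Pick's theorem gives I = A − B/2 + 1 = 137 − 4/2 + 1 = 136, so the closed region contains I + B = 136 + 4 = 140 lattice points.

140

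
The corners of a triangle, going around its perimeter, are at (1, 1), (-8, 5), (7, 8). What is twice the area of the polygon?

By the shoelace formula, twice the signed area is |[1·5 − (-8)·1] + [(-8)·8 − 7·5] + [7·1 − 1·8]| = 87, so the area is 43.5.

87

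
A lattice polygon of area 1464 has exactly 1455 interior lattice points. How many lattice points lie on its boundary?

20

Pick's theorem gives A = I + B/2 − 1, so B = 2(A − I + 1) = 2(1464 − 1455 + 1) = 20.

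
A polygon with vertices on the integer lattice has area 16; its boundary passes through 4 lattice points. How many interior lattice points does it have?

Pick's theorem A = I + B/2 − 1 rearranges to I = A − B/2 + 1 = 16 − 4/2 + 1 = 15.

15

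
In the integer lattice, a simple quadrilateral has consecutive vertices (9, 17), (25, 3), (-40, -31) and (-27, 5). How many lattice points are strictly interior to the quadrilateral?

By the shoelace formula, twice the signed area is |[9·3 − 25·17] + [25·(-31) − (-40)·3] + [(-40)·5 − (-27)·(-31)] + [(-27)·17 − 9·5]| = 2594, so the area is 1297.
The number of boundary lattice points is Σ gcd(|Δx|,|Δy|) = gcd(16,14) + gcd(65,34) + gcd(13,36) + gcd(36,12) = 2+1+1+12 = 16.
Pick's theorem gives I = A − B/2 + 1 = 1297 − 16/2 + 1 = 1290.

1290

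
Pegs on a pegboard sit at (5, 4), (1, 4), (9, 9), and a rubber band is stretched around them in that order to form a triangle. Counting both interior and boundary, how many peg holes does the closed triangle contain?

14

By the shoelace formula, twice the signed area is |(5·4 − 1·4) + (1·9 − 9·4) + (9·4 − 5·9)| = 20, so the area is 10.
Summing gcd(|Δx|,|Δy|) over the edges gives the boundary count: gcd(4,0) + gcd(8,5) + gcd(4,5) = 4+1+1 = 6.
Pick's theorem gives I = A − B/2 + 1 = 10 − 6/2 + 1 = 8, so the closed region contains I + B = 8 + 6 = 14 lattice points.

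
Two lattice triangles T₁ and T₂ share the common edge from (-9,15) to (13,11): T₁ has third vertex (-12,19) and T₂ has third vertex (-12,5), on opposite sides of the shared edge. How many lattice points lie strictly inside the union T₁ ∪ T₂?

153

The union is the simple quadrilateral with vertices (-9,15), (-12,19), (13,11), (-12,5) in order.
The shoelace formula gives twice the area as |((-9)·19 − (-12)·15) + ((-12)·11 − 13·19) + (13·5 − (-12)·11) + ((-12)·15 − (-9)·5)| = 308, so the area is 154.
The number of boundary lattice points is Σ gcd(|Δx|,|Δy|) = gcd(3,4) + gcd(25,8) + gcd(25,6) + gcd(3,10) = 1+1+1+1 = 4.
By Pick's theorem I = A − B/2 + 1 = 154 − 4/2 + 1 = 153.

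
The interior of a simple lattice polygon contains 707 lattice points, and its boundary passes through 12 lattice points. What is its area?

712

By Pick's theorem, A = I + B/2 − 1 = 707 + 12/2 − 1 = 712.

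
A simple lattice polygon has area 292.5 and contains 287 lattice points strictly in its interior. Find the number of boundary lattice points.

Pick's theorem gives A = I + B/2 − 1, so B = 2(A − I + 1) = 2(292.5 − 287 + 1) = 13.

13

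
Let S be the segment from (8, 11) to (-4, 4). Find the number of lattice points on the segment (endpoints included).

2

The number of lattice points on a segment between lattice points is gcd(|Δx|,|Δy|) + 1 = gcd(12,7) + 1 = 1 + 1 = 2.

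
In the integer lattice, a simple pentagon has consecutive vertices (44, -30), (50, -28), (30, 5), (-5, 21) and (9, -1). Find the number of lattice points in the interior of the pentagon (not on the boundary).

By the shoelace formula, twice the signed area is |(44·(-28) − 50·(-30)) + (50·5 − 30·(-28)) + (30·21 − (-5)·5) + ((-5)·(-1) − 9·21) + (9·(-30) − 44·(-1))| = 1603, so the area is 1603/2.
The number of boundary lattice points is Σ gcd(|Δx|,|Δy|) = gcd(6,2) + gcd(20,33) + gcd(35,16) + gcd(14,22) + gcd(35,29) = 2+1+1+2+1 = 7.
By Pick's theorem A = I + B/2 − 1, so I = 1603/2 − 7/2 + 1 = 799.

799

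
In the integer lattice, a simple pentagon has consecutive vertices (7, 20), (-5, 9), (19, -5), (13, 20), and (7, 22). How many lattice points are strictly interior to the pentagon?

294

Using the shoelace formula, 2A = |[7·9 − (-5)·20] + [(-5)·(-5) − 19·9] + [19·20 − 13·(-5)] + [13·22 − 7·20] + [7·20 − 7·22]| = 594, so the area is 297.
Summing gcd(|Δx|,|Δy|) over the edges gives the boundary count: gcd(12,11) + gcd(24,14) + gcd(6,25) + gcd(6,2) + gcd(0,2) = 1+2+1+2+2 = 8.
Pick's theorem gives I = A − B/2 + 1 = 297 − 8/2 + 1 = 294.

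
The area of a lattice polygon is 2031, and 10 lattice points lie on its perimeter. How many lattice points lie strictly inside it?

From Pick's theorem, I = A − B/2 + 1 = 2031 − 10/2 + 1 = 2027.

2027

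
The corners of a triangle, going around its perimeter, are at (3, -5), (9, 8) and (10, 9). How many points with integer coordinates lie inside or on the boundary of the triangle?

By the shoelace formula, twice the signed area is |(3·8 − 9·(-5)) + (9·9 − 10·8) + (10·(-5) − 3·9)| = 7, so the area is 3.5.
Summing gcd(|Δx|,|Δy|) over the edges gives the boundary count: gcd(6,13) + gcd(1,1) + gcd(7,14) = 1+1+7 = 9.
Pick's theorem gives I = A − B/2 + 1 = 3.5 − 9/2 + 1 = 0, so the closed region contains I + B = 0 + 9 = 9 lattice points.

9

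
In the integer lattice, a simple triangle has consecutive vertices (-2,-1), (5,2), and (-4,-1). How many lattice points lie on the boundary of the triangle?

Along each edge there are gcd(|Δx|,|Δy|)+1 lattice points, so counting each shared vertex once the boundary has gcd(7,3) + gcd(9,3) + gcd(2,0) = 1+3+2 = 6.

6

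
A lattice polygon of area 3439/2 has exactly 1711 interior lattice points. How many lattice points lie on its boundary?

Pick's theorem gives A = I + B/2 − 1, so B = 2(A − I + 1) = 2(3439/2 − 1711 + 1) = 19.

19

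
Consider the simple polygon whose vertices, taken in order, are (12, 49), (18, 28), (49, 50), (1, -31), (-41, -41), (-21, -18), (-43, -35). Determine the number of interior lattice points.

2869

By the shoelace formula, twice the signed area is |[12·28 − 18·49] + [18·50 − 49·28] + [49·(-31) − 1·50] + [1·(-41) − (-41)·(-31)] + [(-41)·(-18) − (-21)·(-41)] + [(-21)·(-35) − (-43)·(-18)] + [(-43)·49 − 12·(-35)]| = 5748, so the area is 2874.
Summing gcd(|Δx|,|Δy|) over the edges gives the boundary count: gcd(6,21) + gcd(31,22) + gcd(48,81) + gcd(42,10) + gcd(20,23) + gcd(22,17) + gcd(55,84) = 3+1+3+2+1+1+1 = 12.
Pick's theorem gives I = A − B/2 + 1 = 2874 − 12/2 + 1 = 2869.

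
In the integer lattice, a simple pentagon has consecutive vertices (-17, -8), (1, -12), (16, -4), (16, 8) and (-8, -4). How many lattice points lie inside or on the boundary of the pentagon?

Using the shoelace formula, 2A = |((-17)·(-12) − 1·(-8)) + (1·(-4) − 16·(-12)) + (16·8 − 16·(-4)) + (16·(-4) − (-8)·8) + ((-8)·(-8) − (-17)·(-4))| = 588, so the area is 294.
Summing gcd(|Δx|,|Δy|) over the edges gives the boundary count: gcd(18,4) + gcd(15,8) + gcd(0,12) + gcd(24,12) + gcd(9,4) = 2+1+12+12+1 = 28.
Pick's theorem gives I = A − B/2 + 1 = 294 − 28/2 + 1 = 281, so the closed region contains I + B = 281 + 28 = 309 lattice points.

309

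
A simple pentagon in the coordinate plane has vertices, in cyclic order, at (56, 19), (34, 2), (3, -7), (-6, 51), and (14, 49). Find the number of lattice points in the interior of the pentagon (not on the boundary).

2072

Using the shoelace formula, 2A = |[56·2 − 34·19] + [34·(-7) − 3·2] + [3·51 − (-6)·(-7)] + [(-6)·49 − 14·51] + [14·19 − 56·49]| = 4153, so the area is 2076.5.
Summing gcd(|Δx|,|Δy|) over the edges gives the boundary count: gcd(22,17) + gcd(31,9) + gcd(9,58) + gcd(20,2) + gcd(42,30) = 1+1+1+2+6 = 11.
Pick's theorem gives I = A − B/2 + 1 = 2076.5 − 11/2 + 1 = 2072.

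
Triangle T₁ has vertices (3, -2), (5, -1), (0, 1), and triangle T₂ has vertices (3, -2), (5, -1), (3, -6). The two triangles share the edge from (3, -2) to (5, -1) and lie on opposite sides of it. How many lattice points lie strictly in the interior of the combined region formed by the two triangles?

The union is the simple quadrilateral with vertices (3, -2), (0, 1), (5, -1), (3, -6) in order.
By the shoelace formula, twice the signed area is |(3·1 − 0·(-2)) + (0·(-1) − 5·1) + (5·(-6) − 3·(-1)) + (3·(-2) − 3·(-6))| = 17, so the area is 17/2.
Summing gcd(|Δx|,|Δy|) over the edges gives the boundary count: gcd(3,3) + gcd(5,2) + gcd(2,5) + gcd(0,4) = 3+1+1+4 = 9.
By Pick's theorem I = A − B/2 + 1 = 17/2 − 9/2 + 1 = 5.

5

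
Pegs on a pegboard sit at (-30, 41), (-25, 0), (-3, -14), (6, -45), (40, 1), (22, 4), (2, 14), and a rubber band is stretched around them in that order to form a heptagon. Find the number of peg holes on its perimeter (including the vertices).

Summing gcd(|Δx|,|Δy|) over the edges gives the boundary count: gcd(5,41) + gcd(22,14) + gcd(9,31) + gcd(34,46) + gcd(18,3) + gcd(20,10) + gcd(32,27) = 1+2+1+2+3+10+1 = 20.

20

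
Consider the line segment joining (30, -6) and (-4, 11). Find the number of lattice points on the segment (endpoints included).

The number of lattice points on a segment between lattice points is gcd(|Δx|,|Δy|) + 1 = gcd(34,17) + 1 = 17 + 1 = 18.

18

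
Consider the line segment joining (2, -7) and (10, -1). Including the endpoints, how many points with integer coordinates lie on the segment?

The number of lattice points on a segment between lattice points is gcd(|Δx|,|Δy|) + 1 = gcd(8,6) + 1 = 2 + 1 = 3.

3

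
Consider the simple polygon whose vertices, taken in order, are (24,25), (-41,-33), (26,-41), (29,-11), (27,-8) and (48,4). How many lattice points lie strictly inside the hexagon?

The shoelace formula gives twice the area as |(24·(-33) − (-41)·25) + ((-41)·(-41) − 26·(-33)) + (26·(-11) − 29·(-41)) + (29·(-8) − 27·(-11)) + (27·4 − 48·(-8)) + (48·25 − 24·4)| = 5336, so the area is 2668.
The number of boundary lattice points is Σ gcd(|Δx|,|Δy|) = gcd(65,58) + gcd(67,8) + gcd(3,30) + gcd(2,3) + gcd(21,12) + gcd(24,21) = 1+1+3+1+3+3 = 12.
By Pick's theorem A = I + B/2 − 1, so I = 2668 − 12/2 + 1 = 2663.

2663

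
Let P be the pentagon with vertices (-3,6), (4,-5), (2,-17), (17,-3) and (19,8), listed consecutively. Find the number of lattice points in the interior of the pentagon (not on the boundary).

By the shoelace formula, twice the signed area is |[(-3)·(-5) − 4·6] + [4·(-17) − 2·(-5)] + [2·(-3) − 17·(-17)] + [17·8 − 19·(-3)] + [19·6 − (-3)·8]| = 547, so the area is 273.5.
Along each edge there are gcd(|Δx|,|Δy|)+1 lattice points, so counting each shared vertex once the boundary has gcd(7,11) + gcd(2,12) + gcd(15,14) + gcd(2,11) + gcd(22,2) = 1+2+1+1+2 = 7.
Pick's theorem gives I = A − B/2 + 1 = 273.5 − 7/2 + 1 = 271.

271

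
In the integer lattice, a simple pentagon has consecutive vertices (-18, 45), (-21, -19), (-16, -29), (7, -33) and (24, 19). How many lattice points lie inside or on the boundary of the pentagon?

The shoelace formula gives twice the area as |[(-18)·(-19) − (-21)·45] + [(-21)·(-29) − (-16)·(-19)] + [(-16)·(-33) − 7·(-29)] + [7·19 − 24·(-33)] + [24·45 − (-18)·19]| = 4670, so the area is 2335.
Summing gcd(|Δx|,|Δy|) over the edges gives the boundary count: gcd(3,64) + gcd(5,10) + gcd(23,4) + gcd(17,52) + gcd(42,26) = 1+5+1+1+2 = 10.
Pick's theorem gives I = A − B/2 + 1 = 2335 − 10/2 + 1 = 2331, so the closed region contains I + B = 2331 + 10 = 2341 lattice points.

2341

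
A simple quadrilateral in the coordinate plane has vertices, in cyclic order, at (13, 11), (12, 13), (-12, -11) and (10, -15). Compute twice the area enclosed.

656

The shoelace formula gives twice the area as |[13·13 − 12·11] + [12·(-11) − (-12)·13] + [(-12)·(-15) − 10·(-11)] + [10·11 − 13·(-15)]| = 656, so the area is 328.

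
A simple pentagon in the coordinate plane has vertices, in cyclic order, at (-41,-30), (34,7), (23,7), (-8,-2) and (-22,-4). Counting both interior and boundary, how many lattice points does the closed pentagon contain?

The shoelace formula gives twice the area as |((-41)·7 − 34·(-30)) + (34·7 − 23·7) + (23·(-2) − (-8)·7) + ((-8)·(-4) − (-22)·(-2)) + ((-22)·(-30) − (-41)·(-4))| = 1304, so the area is 652.
The number of boundary lattice points is Σ gcd(|Δx|,|Δy|) = gcd(75,37) + gcd(11,0) + gcd(31,9) + gcd(14,2) + gcd(19,26) = 1+11+1+2+1 = 16.
Pick's theorem gives I = A − B/2 + 1 = 652 − 16/2 + 1 = 645, so the closed region contains I + B = 645 + 16 = 661 lattice points.

661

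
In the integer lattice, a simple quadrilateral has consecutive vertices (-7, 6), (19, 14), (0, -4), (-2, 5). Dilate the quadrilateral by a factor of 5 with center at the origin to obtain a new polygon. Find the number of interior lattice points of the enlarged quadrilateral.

3401

By the shoelace formula, twice the signed area is |((-7)·14 − 19·6) + (19·(-4) − 0·14) + (0·5 − (-2)·(-4)) + ((-2)·6 − (-7)·5)| = 273, so the area is 273/2.
Along each edge there are gcd(|Δx|,|Δy|)+1 lattice points, so counting each shared vertex once the boundary has gcd(26,8) + gcd(19,18) + gcd(2,9) + gcd(5,1) = 2+1+1+1 = 5.
Scaling by 5 multiplies the area by 5² = 25 (so the new area is 3412.5) and multiplies the boundary lattice-point count by 5, giving 25.
By Pick's theorem, the interior count of the dilated polygon is 3412.5 − 25/2 + 1 = 3401.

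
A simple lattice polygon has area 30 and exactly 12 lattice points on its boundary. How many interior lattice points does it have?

From Pick's theorem, I = A − B/2 + 1 = 30 − 12/2 + 1 = 25.

25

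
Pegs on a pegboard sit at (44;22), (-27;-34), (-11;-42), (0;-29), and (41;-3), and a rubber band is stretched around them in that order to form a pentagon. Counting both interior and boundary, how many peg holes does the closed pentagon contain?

The shoelace formula gives twice the area as |[44·(-34) − (-27)·22] + [(-27)·(-42) − (-11)·(-34)] + [(-11)·(-29) − 0·(-42)] + [0·(-3) − 41·(-29)] + [41·22 − 44·(-3)]| = 2400, so the area is 1200.
Summing gcd(|Δx|,|Δy|) over the edges gives the boundary count: gcd(71,56) + gcd(16,8) + gcd(11,13) + gcd(41,26) + gcd(3,25) = 1+8+1+1+1 = 12.
Pick's theorem gives I = A − B/2 + 1 = 1200 − 12/2 + 1 = 1195, so the closed region contains I + B = 1195 + 12 = 1207 lattice points.

1207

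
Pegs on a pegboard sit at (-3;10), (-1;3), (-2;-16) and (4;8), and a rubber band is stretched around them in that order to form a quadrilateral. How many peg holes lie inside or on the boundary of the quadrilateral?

73

Using the shoelace formula, 2A = |((-3)·3 − (-1)·10) + ((-1)·(-16) − (-2)·3) + ((-2)·8 − 4·(-16)) + (4·10 − (-3)·8)| = 135, so the area is 135/2.
Summing gcd(|Δx|,|Δy|) over the edges gives the boundary count: gcd(2,7) + gcd(1,19) + gcd(6,24) + gcd(7,2) = 1+1+6+1 = 9.
Pick's theorem gives I = A − B/2 + 1 = 135/2 − 9/2 + 1 = 64, so the closed region contains I + B = 64 + 9 = 73 lattice points.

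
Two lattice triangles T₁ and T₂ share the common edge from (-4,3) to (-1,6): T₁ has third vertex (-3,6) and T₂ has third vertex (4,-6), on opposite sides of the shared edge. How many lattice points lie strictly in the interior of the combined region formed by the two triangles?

27

The union is the simple quadrilateral with vertices (-4,3), (-3,6), (-1,6), (4,-6) in order.
The shoelace formula gives twice the area as |((-4)·6 − (-3)·3) + ((-3)·6 − (-1)·6) + ((-1)·(-6) − 4·6) + (4·3 − (-4)·(-6))| = 57, so the area is 28.5.
The number of boundary lattice points is Σ gcd(|Δx|,|Δy|) = gcd(1,3) + gcd(2,0) + gcd(5,12) + gcd(8,9) = 1+2+1+1 = 5.
By Pick's theorem I = A − B/2 + 1 = 28.5 − 5/2 + 1 = 27.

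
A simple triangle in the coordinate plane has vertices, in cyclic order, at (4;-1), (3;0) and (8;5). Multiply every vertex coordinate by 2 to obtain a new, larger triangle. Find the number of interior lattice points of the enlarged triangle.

By the shoelace formula, twice the signed area is |(4·0 − 3·(-1)) + (3·5 − 8·0) + (8·(-1) − 4·5)| = 10, so the area is 5.
The number of boundary lattice points is Σ gcd(|Δx|,|Δy|) = gcd(1,1) + gcd(5,5) + gcd(4,6) = 1+5+2 = 8.
Scaling by 2 multiplies the area by 2² = 4 (so the new area is 20) and multiplies the boundary lattice-point count by 2, giving 16.
By Pick's theorem, the interior count of the dilated polygon is 20 − 16/2 + 1 = 13.

13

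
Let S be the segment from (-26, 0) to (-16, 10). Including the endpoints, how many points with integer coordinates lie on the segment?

The number of lattice points on a segment between lattice points is gcd(|Δx|,|Δy|) + 1 = gcd(10,10) + 1 = 10 + 1 = 11.

11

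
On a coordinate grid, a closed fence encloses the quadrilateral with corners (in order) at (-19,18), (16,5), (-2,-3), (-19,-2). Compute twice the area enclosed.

854

Using the shoelace formula, 2A = |((-19)·5 − 16·18) + (16·(-3) − (-2)·5) + ((-2)·(-2) − (-19)·(-3)) + ((-19)·18 − (-19)·(-2))| = 854, so the area is 427.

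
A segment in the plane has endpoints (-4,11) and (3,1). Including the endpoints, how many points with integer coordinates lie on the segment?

The number of lattice points on a segment between lattice points is gcd(|Δx|,|Δy|) + 1 = gcd(7,10) + 1 = 1 + 1 = 2.

2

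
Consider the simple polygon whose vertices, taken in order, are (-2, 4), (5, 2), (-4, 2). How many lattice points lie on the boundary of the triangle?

12

The number of boundary lattice points is Σ gcd(|Δx|,|Δy|) = gcd(7,2) + gcd(9,0) + gcd(2,2) = 1+9+2 = 12.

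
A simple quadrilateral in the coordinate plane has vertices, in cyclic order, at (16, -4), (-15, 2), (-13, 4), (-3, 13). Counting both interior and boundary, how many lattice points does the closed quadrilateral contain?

By the shoelace formula, twice the signed area is |(16·2 − (-15)·(-4)) + ((-15)·4 − (-13)·2) + ((-13)·13 − (-3)·4) + ((-3)·(-4) − 16·13)| = 415, so the area is 207.5.
The number of boundary lattice points is Σ gcd(|Δx|,|Δy|) = gcd(31,6) + gcd(2,2) + gcd(10,9) + gcd(19,17) = 1+2+1+1 = 5.
Pick's theorem gives I = A − B/2 + 1 = 207.5 − 5/2 + 1 = 206, so the closed region contains I + B = 206 + 5 = 211 lattice points.

211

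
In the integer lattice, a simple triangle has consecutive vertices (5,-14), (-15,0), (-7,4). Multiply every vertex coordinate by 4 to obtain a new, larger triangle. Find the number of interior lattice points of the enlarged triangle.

1513

The shoelace formula gives twice the area as |(5·0 − (-15)·(-14)) + ((-15)·4 − (-7)·0) + ((-7)·(-14) − 5·4)| = 192, so the area is 96.
Along each edge there are gcd(|Δx|,|Δy|)+1 lattice points, so counting each shared vertex once the boundary has gcd(20,14) + gcd(8,4) + gcd(12,18) = 2+4+6 = 12.
Scaling by 4 multiplies the area by 4² = 16 (so the new area is 1536) and multiplies the boundary lattice-point count by 4, giving 48.
By Pick's theorem, the interior count of the dilated polygon is 1536 − 48/2 + 1 = 1513.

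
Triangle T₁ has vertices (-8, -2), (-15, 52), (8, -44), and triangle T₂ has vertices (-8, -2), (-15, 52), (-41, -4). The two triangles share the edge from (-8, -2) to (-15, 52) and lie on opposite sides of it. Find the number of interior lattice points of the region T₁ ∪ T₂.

1181

The union is the simple quadrilateral with vertices (-8, -2), (8, -44), (-15, 52), (-41, -4) in order.
The shoelace formula gives twice the area as |[(-8)·(-44) − 8·(-2)] + [8·52 − (-15)·(-44)] + [(-15)·(-4) − (-41)·52] + [(-41)·(-2) − (-8)·(-4)]| = 2366, so the area is 1183.
Summing gcd(|Δx|,|Δy|) over the edges gives the boundary count: gcd(16,42) + gcd(23,96) + gcd(26,56) + gcd(33,2) = 2+1+2+1 = 6.
By Pick's theorem I = A − B/2 + 1 = 1183 − 6/2 + 1 = 1181.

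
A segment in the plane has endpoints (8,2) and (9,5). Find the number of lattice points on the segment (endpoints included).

The number of lattice points on a segment between lattice points is gcd(|Δx|,|Δy|) + 1 = gcd(1,3) + 1 = 1 + 1 = 2.

2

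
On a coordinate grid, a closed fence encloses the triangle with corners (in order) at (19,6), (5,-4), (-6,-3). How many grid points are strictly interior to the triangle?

61

By the shoelace formula, twice the signed area is |(19·(-4) − 5·6) + (5·(-3) − (-6)·(-4)) + ((-6)·6 − 19·(-3))| = 124, so the area is 62.
Summing gcd(|Δx|,|Δy|) over the edges gives the boundary count: gcd(14,10) + gcd(11,1) + gcd(25,9) = 2+1+1 = 4.
Pick's theorem gives I = A − B/2 + 1 = 62 − 4/2 + 1 = 61.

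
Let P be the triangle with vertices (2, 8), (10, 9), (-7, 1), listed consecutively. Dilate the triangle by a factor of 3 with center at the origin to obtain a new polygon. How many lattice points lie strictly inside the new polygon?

208

The shoelace formula gives twice the area as |[2·9 − 10·8] + [10·1 − (-7)·9] + [(-7)·8 − 2·1]| = 47, so the area is 23.5.
The number of boundary lattice points is Σ gcd(|Δx|,|Δy|) = gcd(8,1) + gcd(17,8) + gcd(9,7) = 1+1+1 = 3.
Scaling by 3 multiplies the area by 3² = 9 (so the new area is 211.5) and multiplies the boundary lattice-point count by 3, giving 9.
By Pick's theorem, the interior count of the dilated polygon is 211.5 − 9/2 + 1 = 208.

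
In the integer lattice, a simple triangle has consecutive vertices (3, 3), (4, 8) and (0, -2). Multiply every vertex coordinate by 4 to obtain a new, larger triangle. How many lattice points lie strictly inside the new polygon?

By the shoelace formula, twice the signed area is |(3·8 − 4·3) + (4·(-2) − 0·8) + (0·3 − 3·(-2))| = 10, so the area is 5.
Summing gcd(|Δx|,|Δy|) over the edges gives the boundary count: gcd(1,5) + gcd(4,10) + gcd(3,5) = 1+2+1 = 4.
Scaling by 4 multiplies the area by 4² = 16 (so the new area is 80) and multiplies the boundary lattice-point count by 4, giving 16.
By Pick's theorem, the interior count of the dilated polygon is 80 − 16/2 + 1 = 73.

73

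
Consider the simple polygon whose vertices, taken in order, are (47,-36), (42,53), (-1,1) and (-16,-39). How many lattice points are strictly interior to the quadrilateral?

By the shoelace formula, twice the signed area is |(47·53 − 42·(-36)) + (42·1 − (-1)·53) + ((-1)·(-39) − (-16)·1) + ((-16)·(-36) − 47·(-39))| = 6562, so the area is 3281.
Along each edge there are gcd(|Δx|,|Δy|)+1 lattice points, so counting each shared vertex once the boundary has gcd(5,89) + gcd(43,52) + gcd(15,40) + gcd(63,3) = 1+1+5+3 = 10.
Pick's theorem gives I = A − B/2 + 1 = 3281 − 10/2 + 1 = 3277.

3277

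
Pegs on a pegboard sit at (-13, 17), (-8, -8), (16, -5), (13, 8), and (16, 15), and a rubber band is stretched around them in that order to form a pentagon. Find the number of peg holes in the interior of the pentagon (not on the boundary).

563

Using the shoelace formula, 2A = |[(-13)·(-8) − (-8)·17] + [(-8)·(-5) − 16·(-8)] + [16·8 − 13·(-5)] + [13·15 − 16·8] + [16·17 − (-13)·15]| = 1135, so the area is 567.5.
The number of boundary lattice points is Σ gcd(|Δx|,|Δy|) = gcd(5,25) + gcd(24,3) + gcd(3,13) + gcd(3,7) + gcd(29,2) = 5+3+1+1+1 = 11.
Pick's theorem gives I = A − B/2 + 1 = 567.5 − 11/2 + 1 = 563.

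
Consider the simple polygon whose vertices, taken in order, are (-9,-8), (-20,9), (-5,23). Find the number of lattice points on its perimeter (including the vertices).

3

Along each edge there are gcd(|Δx|,|Δy|)+1 lattice points, so counting each shared vertex once the boundary has gcd(11,17) + gcd(15,14) + gcd(4,31) = 1+1+1 = 3.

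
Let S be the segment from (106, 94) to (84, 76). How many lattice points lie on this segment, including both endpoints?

The number of lattice points on a segment between lattice points is gcd(|Δx|,|Δy|) + 1 = gcd(22,18) + 1 = 2 + 1 = 3.

3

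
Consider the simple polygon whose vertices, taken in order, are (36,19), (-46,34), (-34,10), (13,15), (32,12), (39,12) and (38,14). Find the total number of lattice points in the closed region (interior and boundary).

1040

Using the shoelace formula, 2A = |[36·34 − (-46)·19] + [(-46)·10 − (-34)·34] + [(-34)·15 − 13·10] + [13·12 − 32·15] + [32·12 − 39·12] + [39·14 − 38·12] + [38·19 − 36·14]| = 2054, so the area is 1027.
Summing gcd(|Δx|,|Δy|) over the edges gives the boundary count: gcd(82,15) + gcd(12,24) + gcd(47,5) + gcd(19,3) + gcd(7,0) + gcd(1,2) + gcd(2,5) = 1+12+1+1+7+1+1 = 24.
Pick's theorem gives I = A − B/2 + 1 = 1027 − 24/2 + 1 = 1016, so the closed region contains I + B = 1016 + 24 = 1040 lattice points.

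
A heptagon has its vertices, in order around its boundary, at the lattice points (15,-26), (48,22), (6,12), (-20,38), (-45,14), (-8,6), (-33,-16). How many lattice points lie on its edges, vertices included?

36

Along each edge there are gcd(|Δx|,|Δy|)+1 lattice points, so counting each shared vertex once the boundary has gcd(33,48) + gcd(42,10) + gcd(26,26) + gcd(25,24) + gcd(37,8) + gcd(25,22) + gcd(48,10) = 3+2+26+1+1+1+2 = 36.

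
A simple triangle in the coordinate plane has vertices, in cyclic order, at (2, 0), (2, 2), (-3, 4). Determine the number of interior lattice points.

By the shoelace formula, twice the signed area is |[2·2 − 2·0] + [2·4 − (-3)·2] + [(-3)·0 − 2·4]| = 10, so the area is 5.
The number of boundary lattice points is Σ gcd(|Δx|,|Δy|) = gcd(0,2) + gcd(5,2) + gcd(5,4) = 2+1+1 = 4.
Pick's theorem gives I = A − B/2 + 1 = 5 − 4/2 + 1 = 4.

4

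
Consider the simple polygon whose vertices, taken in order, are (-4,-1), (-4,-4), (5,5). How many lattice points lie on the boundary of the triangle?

15

The number of boundary lattice points is Σ gcd(|Δx|,|Δy|) = gcd(0,3) + gcd(9,9) + gcd(9,6) = 3+9+3 = 15.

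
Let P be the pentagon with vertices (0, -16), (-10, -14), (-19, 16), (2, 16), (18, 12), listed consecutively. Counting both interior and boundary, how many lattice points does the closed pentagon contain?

754

The shoelace formula gives twice the area as |[0·(-14) − (-10)·(-16)] + [(-10)·16 − (-19)·(-14)] + [(-19)·16 − 2·16] + [2·12 − 18·16] + [18·(-16) − 0·12]| = 1474, so the area is 737.
Along each edge there are gcd(|Δx|,|Δy|)+1 lattice points, so counting each shared vertex once the boundary has gcd(10,2) + gcd(9,30) + gcd(21,0) + gcd(16,4) + gcd(18,28) = 2+3+21+4+2 = 32.
Pick's theorem gives I = A − B/2 + 1 = 737 − 32/2 + 1 = 722, so the closed region contains I + B = 722 + 32 = 754 lattice points.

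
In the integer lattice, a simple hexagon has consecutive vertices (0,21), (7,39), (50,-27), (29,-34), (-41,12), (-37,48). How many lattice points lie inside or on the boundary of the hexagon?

3284

The shoelace formula gives twice the area as |[0·39 − 7·21] + [7·(-27) − 50·39] + [50·(-34) − 29·(-27)] + [29·12 − (-41)·(-34)] + [(-41)·48 − (-37)·12] + [(-37)·21 − 0·48]| = 6550, so the area is 3275.
Summing gcd(|Δx|,|Δy|) over the edges gives the boundary count: gcd(7,18) + gcd(43,66) + gcd(21,7) + gcd(70,46) + gcd(4,36) + gcd(37,27) = 1+1+7+2+4+1 = 16.
Pick's theorem gives I = A − B/2 + 1 = 3275 − 16/2 + 1 = 3268, so the closed region contains I + B = 3268 + 16 = 3284 lattice points.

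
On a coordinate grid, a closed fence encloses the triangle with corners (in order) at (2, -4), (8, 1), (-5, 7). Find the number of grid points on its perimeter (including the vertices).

Summing gcd(|Δx|,|Δy|) over the edges gives the boundary count: gcd(6,5) + gcd(13,6) + gcd(7,11) = 1+1+1 = 3.

3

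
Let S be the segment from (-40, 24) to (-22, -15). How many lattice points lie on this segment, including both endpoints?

The number of lattice points on a segment between lattice points is gcd(|Δx|,|Δy|) + 1 = gcd(18,39) + 1 = 3 + 1 = 4.

4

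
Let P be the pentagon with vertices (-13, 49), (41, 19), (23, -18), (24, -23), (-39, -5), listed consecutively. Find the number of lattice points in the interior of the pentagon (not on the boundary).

The shoelace formula gives twice the area as |((-13)·19 − 41·49) + (41·(-18) − 23·19) + (23·(-23) − 24·(-18)) + (24·(-5) − (-39)·(-23)) + ((-39)·49 − (-13)·(-5))| = 6521, so the area is 6521/2.
The number of boundary lattice points is Σ gcd(|Δx|,|Δy|) = gcd(54,30) + gcd(18,37) + gcd(1,5) + gcd(63,18) + gcd(26,54) = 6+1+1+9+2 = 19.
By Pick's theorem A = I + B/2 − 1, so I = 6521/2 − 19/2 + 1 = 3252.

3252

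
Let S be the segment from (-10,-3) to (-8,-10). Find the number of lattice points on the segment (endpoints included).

The number of lattice points on a segment between lattice points is gcd(|Δx|,|Δy|) + 1 = gcd(2,7) + 1 = 1 + 1 = 2.

2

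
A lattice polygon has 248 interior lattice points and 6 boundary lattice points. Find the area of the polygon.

Pick's theorem states A = I + B/2 − 1, so A = 248 + 6/2 − 1 = 250.

250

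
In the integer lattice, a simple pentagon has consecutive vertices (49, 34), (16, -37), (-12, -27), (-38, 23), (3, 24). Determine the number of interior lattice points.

By the shoelace formula, twice the signed area is |(49·(-37) − 16·34) + (16·(-27) − (-12)·(-37)) + ((-12)·23 − (-38)·(-27)) + ((-38)·24 − 3·23) + (3·34 − 49·24)| = 6590, so the area is 3295.
Summing gcd(|Δx|,|Δy|) over the edges gives the boundary count: gcd(33,71) + gcd(28,10) + gcd(26,50) + gcd(41,1) + gcd(46,10) = 1+2+2+1+2 = 8.
Pick's theorem gives I = A − B/2 + 1 = 3295 − 8/2 + 1 = 3292.

3292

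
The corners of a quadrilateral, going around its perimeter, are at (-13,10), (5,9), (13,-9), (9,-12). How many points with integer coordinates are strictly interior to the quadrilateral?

223

The shoelace formula gives twice the area as |((-13)·9 − 5·10) + (5·(-9) − 13·9) + (13·(-12) − 9·(-9)) + (9·10 − (-13)·(-12))| = 470, so the area is 235.
The number of boundary lattice points is Σ gcd(|Δx|,|Δy|) = gcd(18,1) + gcd(8,18) + gcd(4,3) + gcd(22,22) = 1+2+1+22 = 26.
By Pick's theorem A = I + B/2 − 1, so I = 235 − 26/2 + 1 = 223.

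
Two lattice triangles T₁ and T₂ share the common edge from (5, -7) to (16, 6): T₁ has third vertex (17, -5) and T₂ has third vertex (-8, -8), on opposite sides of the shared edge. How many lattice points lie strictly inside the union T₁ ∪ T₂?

144

The union is the simple quadrilateral with vertices (5, -7), (17, -5), (16, 6), (-8, -8) in order.
By the shoelace formula, twice the signed area is |(5·(-5) − 17·(-7)) + (17·6 − 16·(-5)) + (16·(-8) − (-8)·6) + ((-8)·(-7) − 5·(-8))| = 292, so the area is 146.
The number of boundary lattice points is Σ gcd(|Δx|,|Δy|) = gcd(12,2) + gcd(1,11) + gcd(24,14) + gcd(13,1) = 2+1+2+1 = 6.
By Pick's theorem I = A − B/2 + 1 = 146 − 6/2 + 1 = 144.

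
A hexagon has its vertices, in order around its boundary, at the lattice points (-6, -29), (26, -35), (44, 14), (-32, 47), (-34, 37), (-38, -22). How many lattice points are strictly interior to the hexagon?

4458

The shoelace formula gives twice the area as |((-6)·(-35) − 26·(-29)) + (26·14 − 44·(-35)) + (44·47 − (-32)·14) + ((-32)·37 − (-34)·47) + ((-34)·(-22) − (-38)·37) + ((-38)·(-29) − (-6)·(-22))| = 8922, so the area is 4461.
The number of boundary lattice points is Σ gcd(|Δx|,|Δy|) = gcd(32,6) + gcd(18,49) + gcd(76,33) + gcd(2,10) + gcd(4,59) + gcd(32,7) = 2+1+1+2+1+1 = 8.
Pick's theorem gives I = A − B/2 + 1 = 4461 − 8/2 + 1 = 4458.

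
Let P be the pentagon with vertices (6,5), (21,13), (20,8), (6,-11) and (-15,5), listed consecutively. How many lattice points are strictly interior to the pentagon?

302

The shoelace formula gives twice the area as |[6·13 − 21·5] + [21·8 − 20·13] + [20·(-11) − 6·8] + [6·5 − (-15)·(-11)] + [(-15)·5 − 6·5]| = 627, so the area is 627/2.
Summing gcd(|Δx|,|Δy|) over the edges gives the boundary count: gcd(15,8) + gcd(1,5) + gcd(14,19) + gcd(21,16) + gcd(21,0) = 1+1+1+1+21 = 25.
By Pick's theorem A = I + B/2 − 1, so I = 627/2 − 25/2 + 1 = 302.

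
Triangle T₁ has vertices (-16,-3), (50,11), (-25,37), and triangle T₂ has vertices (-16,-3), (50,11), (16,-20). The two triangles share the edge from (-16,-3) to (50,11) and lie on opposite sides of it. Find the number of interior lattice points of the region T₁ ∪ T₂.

2167

The union is the simple quadrilateral with vertices (-16,-3), (-25,37), (50,11), (16,-20) in order.
The shoelace formula gives twice the area as |((-16)·37 − (-25)·(-3)) + ((-25)·11 − 50·37) + (50·(-20) − 16·11) + (16·(-3) − (-16)·(-20))| = 4336, so the area is 2168.
Along each edge there are gcd(|Δx|,|Δy|)+1 lattice points, so counting each shared vertex once the boundary has gcd(9,40) + gcd(75,26) + gcd(34,31) + gcd(32,17) = 1+1+1+1 = 4.
By Pick's theorem I = A − B/2 + 1 = 2168 − 4/2 + 1 = 2167.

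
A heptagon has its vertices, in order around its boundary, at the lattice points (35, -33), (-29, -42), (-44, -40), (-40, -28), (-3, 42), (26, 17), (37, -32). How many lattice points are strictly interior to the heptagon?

By the shoelace formula, twice the signed area is |(35·(-42) − (-29)·(-33)) + ((-29)·(-40) − (-44)·(-42)) + ((-44)·(-28) − (-40)·(-40)) + ((-40)·42 − (-3)·(-28)) + ((-3)·17 − 26·42) + (26·(-32) − 37·17) + (37·(-33) − 35·(-32))| = 7952, so the area is 3976.
The number of boundary lattice points is Σ gcd(|Δx|,|Δy|) = gcd(64,9) + gcd(15,2) + gcd(4,12) + gcd(37,70) + gcd(29,25) + gcd(11,49) + gcd(2,1) = 1+1+4+1+1+1+1 = 10.
By Pick's theorem A = I + B/2 − 1, so I = 3976 − 10/2 + 1 = 3972.

3972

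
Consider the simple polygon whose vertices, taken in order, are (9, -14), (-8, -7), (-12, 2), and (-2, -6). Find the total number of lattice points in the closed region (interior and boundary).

62

Using the shoelace formula, 2A = |(9·(-7) − (-8)·(-14)) + ((-8)·2 − (-12)·(-7)) + ((-12)·(-6) − (-2)·2) + ((-2)·(-14) − 9·(-6))| = 117, so the area is 58.5.
The number of boundary lattice points is Σ gcd(|Δx|,|Δy|) = gcd(17,7) + gcd(4,9) + gcd(10,8) + gcd(11,8) = 1+1+2+1 = 5.
Pick's theorem gives I = A − B/2 + 1 = 58.5 − 5/2 + 1 = 57, so the closed region contains I + B = 57 + 5 = 62 lattice points.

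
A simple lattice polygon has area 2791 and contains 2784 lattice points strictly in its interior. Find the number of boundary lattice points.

Pick's theorem gives A = I + B/2 − 1, so B = 2(A − I + 1) = 2(2791 − 2784 + 1) = 16.

16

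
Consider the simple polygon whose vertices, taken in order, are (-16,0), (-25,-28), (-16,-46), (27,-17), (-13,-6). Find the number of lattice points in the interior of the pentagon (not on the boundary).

The shoelace formula gives twice the area as |((-16)·(-28) − (-25)·0) + ((-25)·(-46) − (-16)·(-28)) + ((-16)·(-17) − 27·(-46)) + (27·(-6) − (-13)·(-17)) + ((-13)·0 − (-16)·(-6))| = 2185, so the area is 2185/2.
Summing gcd(|Δx|,|Δy|) over the edges gives the boundary count: gcd(9,28) + gcd(9,18) + gcd(43,29) + gcd(40,11) + gcd(3,6) = 1+9+1+1+3 = 15.
By Pick's theorem A = I + B/2 − 1, so I = 2185/2 − 15/2 + 1 = 1086.

1086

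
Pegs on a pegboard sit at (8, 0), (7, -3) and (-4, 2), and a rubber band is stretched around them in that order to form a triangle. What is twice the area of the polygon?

38

The shoelace formula gives twice the area as |[8·(-3) − 7·0] + [7·2 − (-4)·(-3)] + [(-4)·0 − 8·2]| = 38, so the area is 19.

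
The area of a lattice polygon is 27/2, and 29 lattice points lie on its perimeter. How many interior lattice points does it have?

0

From Pick's theorem, I = A − B/2 + 1 = 27/2 − 29/2 + 1 = 0.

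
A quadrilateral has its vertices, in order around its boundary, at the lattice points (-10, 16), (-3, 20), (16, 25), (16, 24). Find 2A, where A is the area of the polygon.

67

By the shoelace formula, twice the signed area is |[(-10)·20 − (-3)·16] + [(-3)·25 − 16·20] + [16·24 − 16·25] + [16·16 − (-10)·24]| = 67, so the area is 33.5.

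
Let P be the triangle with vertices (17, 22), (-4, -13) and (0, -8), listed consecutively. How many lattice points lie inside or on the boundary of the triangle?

Using the shoelace formula, 2A = |[17·(-13) − (-4)·22] + [(-4)·(-8) − 0·(-13)] + [0·22 − 17·(-8)]| = 35, so the area is 35/2.
The number of boundary lattice points is Σ gcd(|Δx|,|Δy|) = gcd(21,35) + gcd(4,5) + gcd(17,30) = 7+1+1 = 9.
Pick's theorem gives I = A − B/2 + 1 = 35/2 − 9/2 + 1 = 14, so the closed region contains I + B = 14 + 9 = 23 lattice points.

23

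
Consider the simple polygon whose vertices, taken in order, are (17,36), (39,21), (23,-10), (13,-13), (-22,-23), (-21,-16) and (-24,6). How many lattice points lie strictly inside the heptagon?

2136

The shoelace formula gives twice the area as |[17·21 − 39·36] + [39·(-10) − 23·21] + [23·(-13) − 13·(-10)] + [13·(-23) − (-22)·(-13)] + [(-22)·(-16) − (-21)·(-23)] + [(-21)·6 − (-24)·(-16)] + [(-24)·36 − 17·6]| = 4281, so the area is 2140.5.
Summing gcd(|Δx|,|Δy|) over the edges gives the boundary count: gcd(22,15) + gcd(16,31) + gcd(10,3) + gcd(35,10) + gcd(1,7) + gcd(3,22) + gcd(41,30) = 1+1+1+5+1+1+1 = 11.
By Pick's theorem A = I + B/2 − 1, so I = 2140.5 − 11/2 + 1 = 2136.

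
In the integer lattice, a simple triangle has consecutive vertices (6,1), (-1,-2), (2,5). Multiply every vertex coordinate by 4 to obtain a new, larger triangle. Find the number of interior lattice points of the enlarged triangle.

309

By the shoelace formula, twice the signed area is |(6·(-2) − (-1)·1) + ((-1)·5 − 2·(-2)) + (2·1 − 6·5)| = 40, so the area is 20.
The number of boundary lattice points is Σ gcd(|Δx|,|Δy|) = gcd(7,3) + gcd(3,7) + gcd(4,4) = 1+1+4 = 6.
Scaling by 4 multiplies the area by 4² = 16 (so the new area is 320) and multiplies the boundary lattice-point count by 4, giving 24.
By Pick's theorem, the interior count of the dilated polygon is 320 − 24/2 + 1 = 309.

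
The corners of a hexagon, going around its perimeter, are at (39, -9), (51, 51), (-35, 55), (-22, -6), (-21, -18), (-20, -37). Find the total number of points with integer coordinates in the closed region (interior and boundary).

The shoelace formula gives twice the area as |(39·51 − 51·(-9)) + (51·55 − (-35)·51) + ((-35)·(-6) − (-22)·55) + ((-22)·(-18) − (-21)·(-6)) + ((-21)·(-37) − (-20)·(-18)) + ((-20)·(-9) − 39·(-37))| = 10768, so the area is 5384.
Summing gcd(|Δx|,|Δy|) over the edges gives the boundary count: gcd(12,60) + gcd(86,4) + gcd(13,61) + gcd(1,12) + gcd(1,19) + gcd(59,28) = 12+2+1+1+1+1 = 18.
Pick's theorem gives I = A − B/2 + 1 = 5384 − 18/2 + 1 = 5376, so the closed region contains I + B = 5376 + 18 = 5394 lattice points.

5394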